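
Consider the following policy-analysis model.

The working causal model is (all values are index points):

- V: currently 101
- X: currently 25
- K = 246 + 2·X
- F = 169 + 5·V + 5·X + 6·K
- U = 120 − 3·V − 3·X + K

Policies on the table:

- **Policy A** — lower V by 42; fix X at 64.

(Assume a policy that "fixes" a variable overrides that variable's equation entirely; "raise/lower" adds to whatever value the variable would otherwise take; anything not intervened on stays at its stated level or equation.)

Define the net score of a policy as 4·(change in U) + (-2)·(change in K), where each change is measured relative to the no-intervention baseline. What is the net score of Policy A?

Baseline:
  V = 101
  X = 25
  K = 246 + 2·25 = 296
  U = 120 − 3·101 − 3·25 + 296 = 38
Policy A (V − 42, X := 64):
  V = 101 − 42 = 59
  X = 64
  K = 246 + 2·64 = 374
  U = 120 − 3·59 − 3·64 + 374 = 125
ΔU = 125 − 38 = 87; ΔK = 374 − 296 = 78
Score = 4·87 + (-2)·78 = 192

192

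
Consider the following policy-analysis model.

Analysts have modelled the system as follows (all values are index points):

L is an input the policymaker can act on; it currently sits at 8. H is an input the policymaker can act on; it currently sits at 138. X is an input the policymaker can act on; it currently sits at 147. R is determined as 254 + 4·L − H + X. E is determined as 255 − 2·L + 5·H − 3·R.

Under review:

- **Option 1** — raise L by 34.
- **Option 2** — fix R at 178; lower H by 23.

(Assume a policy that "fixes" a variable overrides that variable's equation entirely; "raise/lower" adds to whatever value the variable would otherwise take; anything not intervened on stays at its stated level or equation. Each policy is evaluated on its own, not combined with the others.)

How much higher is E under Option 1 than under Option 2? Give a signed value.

-712

Option 1 (L + 34):
  L = 8 + 34 = 42
  H = 138
  X = 147
  R = 254 + 4·42 − 138 + 147 = 431
  E = 255 − 2·42 + 5·138 − 3·431 = -432
Option 2 (R := 178, H − 23):
  L = 8
  H = 138 − 23 = 115
  X = 147
  R = 178
  E = 255 − 2·8 + 5·115 − 3·178 = 280
E: -432 − 280 = -712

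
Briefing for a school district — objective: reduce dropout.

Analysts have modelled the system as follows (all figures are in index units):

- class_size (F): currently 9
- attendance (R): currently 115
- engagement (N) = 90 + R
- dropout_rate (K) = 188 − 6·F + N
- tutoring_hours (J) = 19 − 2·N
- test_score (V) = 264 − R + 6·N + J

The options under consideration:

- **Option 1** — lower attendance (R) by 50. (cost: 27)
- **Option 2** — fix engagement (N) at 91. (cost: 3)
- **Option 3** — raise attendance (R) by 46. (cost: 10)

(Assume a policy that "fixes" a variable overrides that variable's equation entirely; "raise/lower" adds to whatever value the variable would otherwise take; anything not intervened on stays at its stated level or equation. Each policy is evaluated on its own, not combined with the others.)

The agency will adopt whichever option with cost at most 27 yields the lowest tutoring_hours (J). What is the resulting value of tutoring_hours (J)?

-483

Option 1 (R − 50):
  R = 115 − 50 = 65
  N = 90 + 65 = 155
  J = 19 − 2·155 = -291
Option 2 (N := 91):
  R = 115
  N = 91
  J = 19 − 2·91 = -163
Option 3 (R + 46):
  R = 115 + 46 = 161
  N = 90 + 161 = 251
  J = 19 − 2·251 = -483
Comparing — Option 1: J=-291, Option 2: J=-163, Option 3: J=-483. Lowest is -483 (Option 3).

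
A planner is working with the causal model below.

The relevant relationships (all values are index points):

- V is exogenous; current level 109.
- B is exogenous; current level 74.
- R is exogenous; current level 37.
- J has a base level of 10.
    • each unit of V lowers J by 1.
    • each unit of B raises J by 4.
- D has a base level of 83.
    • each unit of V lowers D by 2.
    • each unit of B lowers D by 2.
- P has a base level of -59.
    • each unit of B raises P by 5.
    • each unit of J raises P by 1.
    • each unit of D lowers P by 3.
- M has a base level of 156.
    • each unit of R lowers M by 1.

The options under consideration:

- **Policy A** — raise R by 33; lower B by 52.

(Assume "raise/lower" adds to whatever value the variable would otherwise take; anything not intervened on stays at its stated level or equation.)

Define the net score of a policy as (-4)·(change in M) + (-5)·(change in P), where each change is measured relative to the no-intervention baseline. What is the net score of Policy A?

4032

Baseline:
  V = 109
  B = 74
  R = 37
  J = 10 − 109 + 4·74 = 197
  D = 83 − 2·109 − 2·74 = -283
  P = -59 + 5·74 + 197 − 3·(-283) = 1357
  M = 156 − 37 = 119
Policy A (R + 33, B − 52):
  V = 109
  B = 74 − 52 = 22
  R = 37 + 33 = 70
  J = 10 − 109 + 4·22 = -11
  D = 83 − 2·109 − 2·22 = -179
  P = -59 + 5·22 + (-11) − 3·(-179) = 577
  M = 156 − 70 = 86
ΔM = 86 − 119 = -33; ΔP = 577 − 1357 = -780
Score = (-4)·(-33) + (-5)·(-780) = 4032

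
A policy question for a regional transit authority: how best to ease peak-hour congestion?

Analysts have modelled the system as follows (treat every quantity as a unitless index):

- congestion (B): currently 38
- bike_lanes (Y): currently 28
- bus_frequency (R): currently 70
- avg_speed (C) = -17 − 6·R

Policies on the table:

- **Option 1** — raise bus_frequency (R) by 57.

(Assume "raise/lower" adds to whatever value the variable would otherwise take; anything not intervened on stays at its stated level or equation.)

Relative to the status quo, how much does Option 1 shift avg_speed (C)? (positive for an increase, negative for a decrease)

-342

Baseline:
  R = 70
  C = -17 − 6·70 = -437
Option 1 (R + 57):
  R = 70 + 57 = 127
  C = -17 − 6·127 = -779
Change in C: -779 − (-437) = -342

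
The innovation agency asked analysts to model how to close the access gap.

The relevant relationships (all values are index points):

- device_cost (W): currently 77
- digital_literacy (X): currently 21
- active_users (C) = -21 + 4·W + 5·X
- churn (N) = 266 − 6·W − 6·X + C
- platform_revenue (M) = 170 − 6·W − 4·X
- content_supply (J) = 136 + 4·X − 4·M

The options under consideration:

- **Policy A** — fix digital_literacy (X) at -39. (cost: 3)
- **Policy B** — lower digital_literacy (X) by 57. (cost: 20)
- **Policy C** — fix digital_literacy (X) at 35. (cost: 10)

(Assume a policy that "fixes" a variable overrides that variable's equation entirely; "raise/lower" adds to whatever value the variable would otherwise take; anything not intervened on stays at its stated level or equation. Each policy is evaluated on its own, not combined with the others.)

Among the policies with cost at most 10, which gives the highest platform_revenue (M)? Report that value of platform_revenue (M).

-136

Policy A (X := -39):
  W = 77
  X = -39
  M = 170 − 6·77 − 4·(-39) = -136
Policy C (X := 35):
  W = 77
  X = 35
  M = 170 − 6·77 − 4·35 = -432
Comparing — Policy A: M=-136, Policy C: M=-432. Highest is -136 (Policy A).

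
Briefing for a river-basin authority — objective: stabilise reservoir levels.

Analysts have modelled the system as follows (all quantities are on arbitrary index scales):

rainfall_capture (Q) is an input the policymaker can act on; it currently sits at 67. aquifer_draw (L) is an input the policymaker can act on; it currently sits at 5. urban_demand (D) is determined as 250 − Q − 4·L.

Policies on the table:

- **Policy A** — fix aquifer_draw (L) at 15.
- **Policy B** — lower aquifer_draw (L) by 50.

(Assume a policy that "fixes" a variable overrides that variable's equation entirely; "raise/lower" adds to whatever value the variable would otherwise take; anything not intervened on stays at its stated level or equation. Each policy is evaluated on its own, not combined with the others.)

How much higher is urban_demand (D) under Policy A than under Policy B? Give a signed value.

Policy A (L := 15):
  Q = 67
  L = 15
  D = 250 − 67 − 4·15 = 123
Policy B (L − 50):
  Q = 67
  L = 5 − 50 = -45
  D = 250 − 67 − 4·(-45) = 363
D: 123 − 363 = -240

-240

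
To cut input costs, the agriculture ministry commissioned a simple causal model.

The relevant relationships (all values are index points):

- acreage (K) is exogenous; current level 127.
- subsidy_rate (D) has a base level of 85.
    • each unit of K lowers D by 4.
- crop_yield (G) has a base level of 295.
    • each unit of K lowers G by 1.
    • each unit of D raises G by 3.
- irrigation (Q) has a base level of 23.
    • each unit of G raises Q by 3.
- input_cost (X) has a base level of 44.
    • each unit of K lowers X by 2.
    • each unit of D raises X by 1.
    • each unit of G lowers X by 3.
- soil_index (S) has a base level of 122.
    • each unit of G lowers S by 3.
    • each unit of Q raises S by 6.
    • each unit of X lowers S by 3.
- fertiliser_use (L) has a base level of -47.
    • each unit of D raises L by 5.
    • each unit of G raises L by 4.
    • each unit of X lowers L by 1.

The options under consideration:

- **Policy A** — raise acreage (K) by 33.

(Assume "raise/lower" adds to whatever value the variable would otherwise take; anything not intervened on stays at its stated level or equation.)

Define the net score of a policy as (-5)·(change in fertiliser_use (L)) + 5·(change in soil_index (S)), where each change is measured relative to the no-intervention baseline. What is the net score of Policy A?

Baseline:
  K = 127
  D = 85 − 4·127 = -423
  G = 295 − 127 + 3·(-423) = -1101
  Q = 23 + 3·(-1101) = -3280
  X = 44 − 2·127 + (-423) − 3·(-1101) = 2670
  S = 122 − 3·(-1101) + 6·(-3280) − 3·2670 = -24265
  L = -47 + 5·(-423) + 4·(-1101) − 2670 = -9236
Policy A (K + 33):
  K = 127 + 33 = 160
  D = 85 − 4·160 = -555
  G = 295 − 160 + 3·(-555) = -1530
  Q = 23 + 3·(-1530) = -4567
  X = 44 − 2·160 + (-555) − 3·(-1530) = 3759
  S = 122 − 3·(-1530) + 6·(-4567) − 3·3759 = -33967
  L = -47 + 5·(-555) + 4·(-1530) − 3759 = -12701
ΔL = -12701 − (-9236) = -3465; ΔS = -33967 − (-24265) = -9702
Score = (-5)·(-3465) + 5·(-9702) = -31185

-31185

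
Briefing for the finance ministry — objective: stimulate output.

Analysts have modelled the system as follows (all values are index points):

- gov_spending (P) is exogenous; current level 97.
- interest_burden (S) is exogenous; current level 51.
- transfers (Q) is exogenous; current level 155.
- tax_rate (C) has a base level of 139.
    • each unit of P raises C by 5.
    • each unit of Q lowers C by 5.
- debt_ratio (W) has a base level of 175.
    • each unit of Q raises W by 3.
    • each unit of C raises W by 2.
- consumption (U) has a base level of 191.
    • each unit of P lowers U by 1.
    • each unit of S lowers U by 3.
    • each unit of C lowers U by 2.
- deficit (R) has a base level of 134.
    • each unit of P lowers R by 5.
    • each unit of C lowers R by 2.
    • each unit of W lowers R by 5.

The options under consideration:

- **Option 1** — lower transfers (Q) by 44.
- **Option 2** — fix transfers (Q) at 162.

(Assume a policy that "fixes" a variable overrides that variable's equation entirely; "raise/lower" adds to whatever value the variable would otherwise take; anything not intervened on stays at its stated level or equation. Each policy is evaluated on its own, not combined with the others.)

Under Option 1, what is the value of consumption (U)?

Option 1 (Q − 44):
  P = 97
  S = 51
  Q = 155 − 44 = 111
  C = 139 + 5·97 − 5·111 = 69
  U = 191 − 97 − 3·51 − 2·69 = -197

-197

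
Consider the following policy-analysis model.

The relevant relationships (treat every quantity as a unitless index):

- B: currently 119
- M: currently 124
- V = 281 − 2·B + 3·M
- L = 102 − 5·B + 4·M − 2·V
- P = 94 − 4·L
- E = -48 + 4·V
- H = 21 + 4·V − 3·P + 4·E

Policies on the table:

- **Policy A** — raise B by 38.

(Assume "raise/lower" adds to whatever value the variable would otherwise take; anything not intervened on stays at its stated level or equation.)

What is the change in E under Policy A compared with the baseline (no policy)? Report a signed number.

-304

Baseline:
  B = 119
  M = 124
  V = 281 − 2·119 + 3·124 = 415
  E = -48 + 4·415 = 1612
Policy A (B + 38):
  B = 119 + 38 = 157
  M = 124
  V = 281 − 2·157 + 3·124 = 339
  E = -48 + 4·339 = 1308
Change in E: 1308 − 1612 = -304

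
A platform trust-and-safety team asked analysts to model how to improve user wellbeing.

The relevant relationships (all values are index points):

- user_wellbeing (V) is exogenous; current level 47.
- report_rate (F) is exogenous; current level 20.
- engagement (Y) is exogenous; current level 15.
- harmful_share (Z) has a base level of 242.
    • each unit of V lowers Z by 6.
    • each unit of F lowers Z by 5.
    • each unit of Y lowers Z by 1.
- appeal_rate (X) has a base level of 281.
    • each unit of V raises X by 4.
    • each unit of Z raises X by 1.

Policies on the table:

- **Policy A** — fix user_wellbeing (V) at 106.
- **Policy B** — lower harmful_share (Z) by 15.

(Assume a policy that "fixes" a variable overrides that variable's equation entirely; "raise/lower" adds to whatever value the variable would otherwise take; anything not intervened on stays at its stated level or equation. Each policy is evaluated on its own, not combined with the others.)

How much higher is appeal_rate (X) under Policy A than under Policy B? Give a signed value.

Policy A (V := 106):
  V = 106
  F = 20
  Y = 15
  Z = 242 − 6·106 − 5·20 − 15 = -509
  X = 281 + 4·106 + (-509) = 196
Policy B (Z − 15):
  V = 47
  F = 20
  Y = 15
  Z = 242 − 6·47 − 5·20 − 15 (−15 from intervention) = -170
  X = 281 + 4·47 + (-170) = 299
X: 196 − 299 = -103

-103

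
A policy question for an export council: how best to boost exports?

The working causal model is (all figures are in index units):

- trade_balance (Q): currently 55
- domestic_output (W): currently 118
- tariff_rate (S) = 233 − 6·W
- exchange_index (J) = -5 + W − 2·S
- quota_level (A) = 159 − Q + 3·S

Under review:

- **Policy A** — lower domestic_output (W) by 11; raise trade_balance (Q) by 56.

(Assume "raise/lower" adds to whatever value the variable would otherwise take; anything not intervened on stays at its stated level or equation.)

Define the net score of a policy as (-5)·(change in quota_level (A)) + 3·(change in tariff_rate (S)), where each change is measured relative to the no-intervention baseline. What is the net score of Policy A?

-512

Baseline:
  Q = 55
  W = 118
  S = 233 − 6·118 = -475
  A = 159 − 55 + 3·(-475) = -1321
Policy A (W − 11, Q + 56):
  Q = 55 + 56 = 111
  W = 118 − 11 = 107
  S = 233 − 6·107 = -409
  A = 159 − 111 + 3·(-409) = -1179
ΔA = -1179 − (-1321) = 142; ΔS = -409 − (-475) = 66
Score = (-5)·142 + 3·66 = -512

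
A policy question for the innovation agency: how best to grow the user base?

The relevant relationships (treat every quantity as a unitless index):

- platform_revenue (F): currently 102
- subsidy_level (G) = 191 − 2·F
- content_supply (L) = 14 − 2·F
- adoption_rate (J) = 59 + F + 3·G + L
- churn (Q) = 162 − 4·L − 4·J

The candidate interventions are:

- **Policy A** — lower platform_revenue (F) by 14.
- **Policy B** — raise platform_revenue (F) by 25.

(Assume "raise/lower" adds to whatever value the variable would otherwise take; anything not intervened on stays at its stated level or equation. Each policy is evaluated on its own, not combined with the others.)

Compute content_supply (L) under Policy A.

Policy A (F − 14):
  F = 102 − 14 = 88
  L = 14 − 2·88 = -162

-162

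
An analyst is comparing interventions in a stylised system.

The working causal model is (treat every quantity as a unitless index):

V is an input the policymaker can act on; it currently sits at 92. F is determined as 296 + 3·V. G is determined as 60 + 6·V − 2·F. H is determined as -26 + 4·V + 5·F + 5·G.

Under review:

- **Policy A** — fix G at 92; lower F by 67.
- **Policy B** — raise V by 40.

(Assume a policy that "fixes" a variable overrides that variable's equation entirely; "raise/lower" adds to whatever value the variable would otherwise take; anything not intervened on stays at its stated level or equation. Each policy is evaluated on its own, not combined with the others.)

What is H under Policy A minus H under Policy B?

2025

Policy A (G := 92, F − 67):
  V = 92
  F = 296 + 3·92 (−67 from intervention) = 505
  G = 92
  H = -26 + 4·92 + 5·505 + 5·92 = 3327
Policy B (V + 40):
  V = 92 + 40 = 132
  F = 296 + 3·132 = 692
  G = 60 + 6·132 − 2·692 = -532
  H = -26 + 4·132 + 5·692 + 5·(-532) = 1302
H: 3327 − 1302 = 2025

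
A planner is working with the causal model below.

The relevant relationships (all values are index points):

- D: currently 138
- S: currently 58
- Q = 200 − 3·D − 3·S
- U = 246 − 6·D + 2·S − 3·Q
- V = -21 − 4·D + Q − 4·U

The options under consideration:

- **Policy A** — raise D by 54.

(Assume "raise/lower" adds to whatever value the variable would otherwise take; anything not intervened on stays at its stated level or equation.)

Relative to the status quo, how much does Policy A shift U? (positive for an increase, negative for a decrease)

Baseline:
  D = 138
  S = 58
  Q = 200 − 3·138 − 3·58 = -388
  U = 246 − 6·138 + 2·58 − 3·(-388) = 698
Policy A (D + 54):
  D = 138 + 54 = 192
  S = 58
  Q = 200 − 3·192 − 3·58 = -550
  U = 246 − 6·192 + 2·58 − 3·(-550) = 860
Change in U: 860 − 698 = 162

162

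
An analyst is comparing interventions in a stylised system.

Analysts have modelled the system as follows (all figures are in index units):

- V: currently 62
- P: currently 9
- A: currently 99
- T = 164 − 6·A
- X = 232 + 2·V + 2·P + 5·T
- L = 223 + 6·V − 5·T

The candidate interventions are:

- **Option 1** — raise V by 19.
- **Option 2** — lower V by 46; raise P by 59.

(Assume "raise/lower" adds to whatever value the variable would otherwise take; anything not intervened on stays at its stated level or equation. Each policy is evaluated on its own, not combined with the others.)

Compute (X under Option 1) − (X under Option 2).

Option 1 (V + 19):
  V = 62 + 19 = 81
  P = 9
  A = 99
  T = 164 − 6·99 = -430
  X = 232 + 2·81 + 2·9 + 5·(-430) = -1738
Option 2 (V − 46, P + 59):
  V = 62 − 46 = 16
  P = 9 + 59 = 68
  A = 99
  T = 164 − 6·99 = -430
  X = 232 + 2·16 + 2·68 + 5·(-430) = -1750
X: -1738 − (-1750) = 12

12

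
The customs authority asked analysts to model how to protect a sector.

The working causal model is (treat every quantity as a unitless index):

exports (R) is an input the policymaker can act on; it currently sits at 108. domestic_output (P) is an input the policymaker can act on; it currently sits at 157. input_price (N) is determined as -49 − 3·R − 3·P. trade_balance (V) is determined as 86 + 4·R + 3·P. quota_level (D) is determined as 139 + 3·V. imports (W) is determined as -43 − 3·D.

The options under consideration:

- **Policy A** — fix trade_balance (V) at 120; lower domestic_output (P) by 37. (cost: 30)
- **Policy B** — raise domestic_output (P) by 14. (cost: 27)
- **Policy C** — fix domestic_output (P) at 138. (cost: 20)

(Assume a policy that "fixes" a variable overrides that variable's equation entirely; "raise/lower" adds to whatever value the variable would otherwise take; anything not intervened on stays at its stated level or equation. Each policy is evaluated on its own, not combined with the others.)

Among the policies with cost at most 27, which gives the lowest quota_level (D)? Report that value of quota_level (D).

2935

Policy B (P + 14):
  R = 108
  P = 157 + 14 = 171
  V = 86 + 4·108 + 3·171 = 1031
  D = 139 + 3·1031 = 3232
Policy C (P := 138):
  R = 108
  P = 138
  V = 86 + 4·108 + 3·138 = 932
  D = 139 + 3·932 = 2935
Comparing — Policy B: D=3232, Policy C: D=2935. Lowest is 2935 (Policy C).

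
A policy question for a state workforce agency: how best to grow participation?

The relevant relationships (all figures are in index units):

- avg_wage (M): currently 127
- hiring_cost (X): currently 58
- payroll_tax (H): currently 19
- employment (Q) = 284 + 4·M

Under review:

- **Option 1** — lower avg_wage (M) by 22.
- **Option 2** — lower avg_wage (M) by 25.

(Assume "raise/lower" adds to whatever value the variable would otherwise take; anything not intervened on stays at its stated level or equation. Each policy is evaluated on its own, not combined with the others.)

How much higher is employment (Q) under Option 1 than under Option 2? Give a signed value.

Option 1 (M − 22):
  M = 127 − 22 = 105
  Q = 284 + 4·105 = 704
Option 2 (M − 25):
  M = 127 − 25 = 102
  Q = 284 + 4·102 = 692
Q: 704 − 692 = 12

12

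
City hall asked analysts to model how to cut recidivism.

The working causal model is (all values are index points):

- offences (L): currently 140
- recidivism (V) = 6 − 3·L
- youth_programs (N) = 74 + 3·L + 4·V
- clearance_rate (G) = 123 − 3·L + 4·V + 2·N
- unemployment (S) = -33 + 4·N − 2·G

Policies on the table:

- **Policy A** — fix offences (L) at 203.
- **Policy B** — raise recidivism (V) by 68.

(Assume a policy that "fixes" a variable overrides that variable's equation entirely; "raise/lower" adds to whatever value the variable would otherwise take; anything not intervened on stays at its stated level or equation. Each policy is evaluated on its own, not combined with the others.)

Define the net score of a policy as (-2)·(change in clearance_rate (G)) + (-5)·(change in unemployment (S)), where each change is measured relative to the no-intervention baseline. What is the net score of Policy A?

Baseline:
  L = 140
  V = 6 − 3·140 = -414
  N = 74 + 3·140 + 4·(-414) = -1162
  G = 123 − 3·140 + 4·(-414) + 2·(-1162) = -4277
  S = -33 + 4·(-1162) − 2·(-4277) = 3873
Policy A (L := 203):
  L = 203
  V = 6 − 3·203 = -603
  N = 74 + 3·203 + 4·(-603) = -1729
  G = 123 − 3·203 + 4·(-603) + 2·(-1729) = -6356
  S = -33 + 4·(-1729) − 2·(-6356) = 5763
ΔG = -6356 − (-4277) = -2079; ΔS = 5763 − 3873 = 1890
Score = (-2)·(-2079) + (-5)·1890 = -5292

-5292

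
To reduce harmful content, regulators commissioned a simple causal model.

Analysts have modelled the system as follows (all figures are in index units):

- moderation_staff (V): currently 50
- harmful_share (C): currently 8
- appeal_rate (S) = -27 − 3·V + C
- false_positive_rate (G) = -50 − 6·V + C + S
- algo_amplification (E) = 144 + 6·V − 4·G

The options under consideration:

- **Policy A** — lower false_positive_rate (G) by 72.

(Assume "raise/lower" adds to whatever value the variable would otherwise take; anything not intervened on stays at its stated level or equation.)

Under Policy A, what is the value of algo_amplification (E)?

Policy A (G − 72):
  V = 50
  C = 8
  S = -27 − 3·50 + 8 = -169
  G = -50 − 6·50 + 8 + (-169) (−72 from intervention) = -583
  E = 144 + 6·50 − 4·(-583) = 2776

2776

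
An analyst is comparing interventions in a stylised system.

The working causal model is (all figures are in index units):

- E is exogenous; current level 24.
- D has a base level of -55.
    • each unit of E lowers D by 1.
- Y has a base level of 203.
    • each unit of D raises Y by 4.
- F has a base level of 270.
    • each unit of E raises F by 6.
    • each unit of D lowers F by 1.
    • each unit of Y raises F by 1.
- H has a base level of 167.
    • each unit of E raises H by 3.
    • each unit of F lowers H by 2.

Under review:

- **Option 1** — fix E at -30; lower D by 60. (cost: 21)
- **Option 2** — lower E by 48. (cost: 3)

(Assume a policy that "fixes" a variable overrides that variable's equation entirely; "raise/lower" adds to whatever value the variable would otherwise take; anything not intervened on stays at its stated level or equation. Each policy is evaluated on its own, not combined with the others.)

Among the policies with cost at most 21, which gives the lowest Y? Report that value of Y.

Option 1 (E := -30, D − 60):
  E = -30
  D = -55 − (-30) (−60 from intervention) = -85
  Y = 203 + 4·(-85) = -137
Option 2 (E − 48):
  E = 24 − 48 = -24
  D = -55 − (-24) = -31
  Y = 203 + 4·(-31) = 79
Comparing — Option 1: Y=-137, Option 2: Y=79. Lowest is -137 (Option 1).

-137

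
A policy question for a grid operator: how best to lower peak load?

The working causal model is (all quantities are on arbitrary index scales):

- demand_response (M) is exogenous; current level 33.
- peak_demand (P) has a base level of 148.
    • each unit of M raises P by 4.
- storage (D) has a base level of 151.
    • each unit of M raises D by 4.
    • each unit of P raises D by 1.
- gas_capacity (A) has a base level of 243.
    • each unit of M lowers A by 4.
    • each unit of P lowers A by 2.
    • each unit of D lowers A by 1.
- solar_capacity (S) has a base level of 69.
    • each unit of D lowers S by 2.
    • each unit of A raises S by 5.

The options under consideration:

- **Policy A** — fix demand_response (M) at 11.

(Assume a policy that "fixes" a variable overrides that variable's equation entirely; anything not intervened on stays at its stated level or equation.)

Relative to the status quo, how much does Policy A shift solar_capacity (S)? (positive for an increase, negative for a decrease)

Baseline:
  M = 33
  P = 148 + 4·33 = 280
  D = 151 + 4·33 + 280 = 563
  A = 243 − 4·33 − 2·280 − 563 = -1012
  S = 69 − 2·563 + 5·(-1012) = -6117
Policy A (M := 11):
  M = 11
  P = 148 + 4·11 = 192
  D = 151 + 4·11 + 192 = 387
  A = 243 − 4·11 − 2·192 − 387 = -572
  S = 69 − 2·387 + 5·(-572) = -3565
Change in S: -3565 − (-6117) = 2552

2552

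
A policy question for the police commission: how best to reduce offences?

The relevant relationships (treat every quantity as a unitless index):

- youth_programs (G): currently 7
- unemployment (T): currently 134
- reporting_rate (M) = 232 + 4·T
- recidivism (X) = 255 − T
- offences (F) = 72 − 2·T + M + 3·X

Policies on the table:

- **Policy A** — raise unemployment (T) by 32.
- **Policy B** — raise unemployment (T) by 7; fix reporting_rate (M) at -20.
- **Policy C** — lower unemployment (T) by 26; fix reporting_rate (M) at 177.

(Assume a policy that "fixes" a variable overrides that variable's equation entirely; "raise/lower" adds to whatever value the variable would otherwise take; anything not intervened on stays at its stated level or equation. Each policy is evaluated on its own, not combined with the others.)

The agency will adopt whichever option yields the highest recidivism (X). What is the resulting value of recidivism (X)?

147

Policy A (T + 32):
  T = 134 + 32 = 166
  X = 255 − 166 = 89
Policy B (T + 7, M := -20):
  T = 134 + 7 = 141
  X = 255 − 141 = 114
Policy C (T − 26, M := 177):
  T = 134 − 26 = 108
  X = 255 − 108 = 147
Comparing — Policy A: X=89, Policy B: X=114, Policy C: X=147. Highest is 147 (Policy C).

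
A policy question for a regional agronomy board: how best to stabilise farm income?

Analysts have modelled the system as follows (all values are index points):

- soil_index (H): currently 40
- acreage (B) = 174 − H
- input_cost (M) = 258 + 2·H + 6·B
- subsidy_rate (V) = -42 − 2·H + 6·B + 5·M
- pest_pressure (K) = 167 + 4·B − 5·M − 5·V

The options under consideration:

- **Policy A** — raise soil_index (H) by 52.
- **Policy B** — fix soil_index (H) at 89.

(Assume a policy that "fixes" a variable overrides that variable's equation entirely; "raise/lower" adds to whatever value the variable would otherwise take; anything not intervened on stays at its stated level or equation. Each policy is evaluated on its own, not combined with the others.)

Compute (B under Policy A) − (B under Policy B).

Policy A (H + 52):
  H = 40 + 52 = 92
  B = 174 − 92 = 82
Policy B (H := 89):
  H = 89
  B = 174 − 89 = 85
B: 82 − 85 = -3

-3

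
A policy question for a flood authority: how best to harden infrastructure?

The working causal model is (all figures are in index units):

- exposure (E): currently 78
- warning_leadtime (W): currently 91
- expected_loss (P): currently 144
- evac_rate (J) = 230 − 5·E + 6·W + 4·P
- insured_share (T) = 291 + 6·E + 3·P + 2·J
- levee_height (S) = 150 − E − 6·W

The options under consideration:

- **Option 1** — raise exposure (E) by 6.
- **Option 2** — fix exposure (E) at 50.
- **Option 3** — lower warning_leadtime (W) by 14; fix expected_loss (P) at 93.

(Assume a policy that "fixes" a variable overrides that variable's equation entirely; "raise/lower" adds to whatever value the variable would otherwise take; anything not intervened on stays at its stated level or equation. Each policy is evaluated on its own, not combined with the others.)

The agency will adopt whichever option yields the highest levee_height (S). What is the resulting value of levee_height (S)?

Option 1 (E + 6):
  E = 78 + 6 = 84
  W = 91
  S = 150 − 84 − 6·91 = -480
Option 2 (E := 50):
  E = 50
  W = 91
  S = 150 − 50 − 6·91 = -446
Option 3 (W − 14, P := 93):
  E = 78
  W = 91 − 14 = 77
  S = 150 − 78 − 6·77 = -390
Comparing — Option 1: S=-480, Option 2: S=-446, Option 3: S=-390. Highest is -390 (Option 3).

-390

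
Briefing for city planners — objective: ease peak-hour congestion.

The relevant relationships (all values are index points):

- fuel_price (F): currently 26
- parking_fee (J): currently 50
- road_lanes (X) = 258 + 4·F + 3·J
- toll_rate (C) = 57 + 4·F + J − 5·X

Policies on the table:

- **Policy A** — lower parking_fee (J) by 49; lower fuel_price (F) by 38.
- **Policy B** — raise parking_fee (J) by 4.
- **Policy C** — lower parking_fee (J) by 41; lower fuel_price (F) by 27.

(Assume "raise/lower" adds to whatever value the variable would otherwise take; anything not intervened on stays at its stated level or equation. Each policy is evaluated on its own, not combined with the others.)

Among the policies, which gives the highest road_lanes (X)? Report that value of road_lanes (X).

524

Policy A (J − 49, F − 38):
  F = 26 − 38 = -12
  J = 50 − 49 = 1
  X = 258 + 4·(-12) + 3·1 = 213
Policy B (J + 4):
  F = 26
  J = 50 + 4 = 54
  X = 258 + 4·26 + 3·54 = 524
Policy C (J − 41, F − 27):
  F = 26 − 27 = -1
  J = 50 − 41 = 9
  X = 258 + 4·(-1) + 3·9 = 281
Comparing — Policy A: X=213, Policy B: X=524, Policy C: X=281. Highest is 524 (Policy B).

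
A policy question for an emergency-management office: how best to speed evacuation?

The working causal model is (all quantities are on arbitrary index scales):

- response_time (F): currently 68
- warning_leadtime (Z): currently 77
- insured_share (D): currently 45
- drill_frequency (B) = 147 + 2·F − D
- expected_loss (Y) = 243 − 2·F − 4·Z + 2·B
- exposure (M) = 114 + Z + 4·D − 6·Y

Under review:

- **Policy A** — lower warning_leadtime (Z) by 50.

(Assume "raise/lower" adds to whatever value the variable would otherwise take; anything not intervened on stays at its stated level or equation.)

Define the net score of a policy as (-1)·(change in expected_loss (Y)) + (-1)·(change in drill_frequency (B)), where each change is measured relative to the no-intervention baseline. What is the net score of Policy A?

Baseline:
  F = 68
  Z = 77
  D = 45
  B = 147 + 2·68 − 45 = 238
  Y = 243 − 2·68 − 4·77 + 2·238 = 275
Policy A (Z − 50):
  F = 68
  Z = 77 − 50 = 27
  D = 45
  B = 147 + 2·68 − 45 = 238
  Y = 243 − 2·68 − 4·27 + 2·238 = 475
ΔY = 475 − 275 = 200; ΔB = 238 − 238 = 0
Score = (-1)·200 + (-1)·0 = -200

-200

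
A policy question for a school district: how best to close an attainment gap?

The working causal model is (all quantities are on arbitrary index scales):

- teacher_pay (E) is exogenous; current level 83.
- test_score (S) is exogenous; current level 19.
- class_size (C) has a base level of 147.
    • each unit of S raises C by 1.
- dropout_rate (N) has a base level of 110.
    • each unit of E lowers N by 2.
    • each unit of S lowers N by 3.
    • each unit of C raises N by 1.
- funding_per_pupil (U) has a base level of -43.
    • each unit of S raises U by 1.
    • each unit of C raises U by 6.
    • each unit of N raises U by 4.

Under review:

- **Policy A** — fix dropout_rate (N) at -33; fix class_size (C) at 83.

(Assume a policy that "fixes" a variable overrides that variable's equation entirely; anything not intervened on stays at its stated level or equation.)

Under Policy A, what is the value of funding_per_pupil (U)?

342

Policy A (N := -33, C := 83):
  E = 83
  S = 19
  C = 83
  N = -33
  U = -43 + 19 + 6·83 + 4·(-33) = 342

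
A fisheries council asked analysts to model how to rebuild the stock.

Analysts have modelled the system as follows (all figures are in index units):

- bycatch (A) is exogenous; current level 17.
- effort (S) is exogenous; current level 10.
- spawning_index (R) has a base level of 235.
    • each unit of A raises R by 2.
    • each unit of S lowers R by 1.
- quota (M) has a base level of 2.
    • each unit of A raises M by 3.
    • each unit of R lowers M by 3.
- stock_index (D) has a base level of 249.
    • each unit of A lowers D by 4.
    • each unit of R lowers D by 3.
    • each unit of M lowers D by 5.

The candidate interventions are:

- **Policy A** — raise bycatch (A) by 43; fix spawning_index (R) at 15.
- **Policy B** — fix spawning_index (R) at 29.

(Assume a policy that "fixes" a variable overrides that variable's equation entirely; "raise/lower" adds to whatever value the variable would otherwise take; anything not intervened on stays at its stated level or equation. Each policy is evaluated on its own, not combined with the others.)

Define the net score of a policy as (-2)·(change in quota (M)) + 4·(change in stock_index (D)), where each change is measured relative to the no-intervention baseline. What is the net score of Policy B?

Baseline:
  A = 17
  S = 10
  R = 235 + 2·17 − 10 = 259
  M = 2 + 3·17 − 3·259 = -724
  D = 249 − 4·17 − 3·259 − 5·(-724) = 3024
Policy B (R := 29):
  A = 17
  S = 10
  R = 29
  M = 2 + 3·17 − 3·29 = -34
  D = 249 − 4·17 − 3·29 − 5·(-34) = 264
ΔM = -34 − (-724) = 690; ΔD = 264 − 3024 = -2760
Score = (-2)·690 + 4·(-2760) = -12420

-12420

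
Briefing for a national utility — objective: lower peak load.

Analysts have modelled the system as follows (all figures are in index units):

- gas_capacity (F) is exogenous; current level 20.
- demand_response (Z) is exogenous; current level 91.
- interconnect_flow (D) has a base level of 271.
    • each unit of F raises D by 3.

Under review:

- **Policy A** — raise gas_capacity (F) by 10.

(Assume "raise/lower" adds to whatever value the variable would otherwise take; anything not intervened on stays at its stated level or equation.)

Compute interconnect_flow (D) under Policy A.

361

Policy A (F + 10):
  F = 20 + 10 = 30
  D = 271 + 3·30 = 361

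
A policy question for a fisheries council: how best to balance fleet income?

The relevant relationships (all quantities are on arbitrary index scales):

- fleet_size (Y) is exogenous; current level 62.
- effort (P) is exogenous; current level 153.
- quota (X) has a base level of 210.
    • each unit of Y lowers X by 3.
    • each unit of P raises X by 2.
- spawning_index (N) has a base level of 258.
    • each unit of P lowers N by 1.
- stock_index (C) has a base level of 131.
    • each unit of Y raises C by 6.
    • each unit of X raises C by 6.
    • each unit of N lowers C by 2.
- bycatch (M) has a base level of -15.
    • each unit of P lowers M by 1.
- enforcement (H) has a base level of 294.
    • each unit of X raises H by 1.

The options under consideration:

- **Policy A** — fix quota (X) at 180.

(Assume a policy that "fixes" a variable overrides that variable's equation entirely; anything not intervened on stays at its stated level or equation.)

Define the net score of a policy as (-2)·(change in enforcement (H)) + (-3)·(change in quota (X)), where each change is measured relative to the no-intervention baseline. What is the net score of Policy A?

750

Baseline:
  Y = 62
  P = 153
  X = 210 − 3·62 + 2·153 = 330
  H = 294 + 330 = 624
Policy A (X := 180):
  Y = 62
  P = 153
  X = 180
  H = 294 + 180 = 474
ΔH = 474 − 624 = -150; ΔX = 180 − 330 = -150
Score = (-2)·(-150) + (-3)·(-150) = 750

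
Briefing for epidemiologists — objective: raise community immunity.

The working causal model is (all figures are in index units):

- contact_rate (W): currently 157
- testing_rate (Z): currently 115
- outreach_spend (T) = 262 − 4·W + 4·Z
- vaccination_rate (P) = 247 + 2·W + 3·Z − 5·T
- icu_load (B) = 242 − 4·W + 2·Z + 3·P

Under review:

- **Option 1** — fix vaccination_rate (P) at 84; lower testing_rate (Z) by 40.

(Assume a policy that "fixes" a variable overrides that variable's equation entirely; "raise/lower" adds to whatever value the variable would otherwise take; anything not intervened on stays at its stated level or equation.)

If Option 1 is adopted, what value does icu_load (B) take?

16

Option 1 (P := 84, Z − 40):
  W = 157
  Z = 115 − 40 = 75
  T = 262 − 4·157 + 4·75 = -66
  P = 84
  B = 242 − 4·157 + 2·75 + 3·84 = 16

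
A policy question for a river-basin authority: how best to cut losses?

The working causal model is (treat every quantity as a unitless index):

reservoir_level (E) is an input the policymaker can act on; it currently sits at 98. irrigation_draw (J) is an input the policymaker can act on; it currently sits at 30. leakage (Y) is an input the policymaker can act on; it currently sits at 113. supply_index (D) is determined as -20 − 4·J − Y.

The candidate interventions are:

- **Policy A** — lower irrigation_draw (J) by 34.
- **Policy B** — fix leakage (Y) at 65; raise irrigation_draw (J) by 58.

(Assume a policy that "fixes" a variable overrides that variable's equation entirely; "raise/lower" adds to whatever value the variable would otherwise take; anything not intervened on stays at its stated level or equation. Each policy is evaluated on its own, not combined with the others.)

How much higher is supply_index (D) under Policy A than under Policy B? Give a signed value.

Policy A (J − 34):
  J = 30 − 34 = -4
  Y = 113
  D = -20 − 4·(-4) − 113 = -117
Policy B (Y := 65, J + 58):
  J = 30 + 58 = 88
  Y = 65
  D = -20 − 4·88 − 65 = -437
D: -117 − (-437) = 320

320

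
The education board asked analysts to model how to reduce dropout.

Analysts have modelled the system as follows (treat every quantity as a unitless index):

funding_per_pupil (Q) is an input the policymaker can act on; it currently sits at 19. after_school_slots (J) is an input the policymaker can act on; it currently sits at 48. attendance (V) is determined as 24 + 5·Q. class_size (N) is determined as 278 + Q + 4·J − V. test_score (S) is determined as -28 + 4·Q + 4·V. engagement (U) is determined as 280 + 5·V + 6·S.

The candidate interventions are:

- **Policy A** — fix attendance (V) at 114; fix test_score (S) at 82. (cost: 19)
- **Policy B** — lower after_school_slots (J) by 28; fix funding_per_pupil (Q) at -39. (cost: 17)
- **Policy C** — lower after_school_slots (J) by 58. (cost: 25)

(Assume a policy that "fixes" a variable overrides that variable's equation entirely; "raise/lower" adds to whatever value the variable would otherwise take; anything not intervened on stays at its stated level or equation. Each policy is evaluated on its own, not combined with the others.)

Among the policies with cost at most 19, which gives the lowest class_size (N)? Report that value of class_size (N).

375

Policy A (V := 114, S := 82):
  Q = 19
  J = 48
  V = 114
  N = 278 + 19 + 4·48 − 114 = 375
Policy B (J − 28, Q := -39):
  Q = -39
  J = 48 − 28 = 20
  V = 24 + 5·(-39) = -171
  N = 278 + (-39) + 4·20 − (-171) = 490
Comparing — Policy A: N=375, Policy B: N=490. Lowest is 375 (Policy A).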